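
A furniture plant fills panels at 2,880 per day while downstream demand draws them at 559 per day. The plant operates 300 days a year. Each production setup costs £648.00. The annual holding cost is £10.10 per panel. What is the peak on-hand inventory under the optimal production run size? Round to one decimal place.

Annual demand D = 559 × 300 = 167,700.
Production build-up factor (1 − d/p) = 1 − 559/2,880 = 0.8059.
Q* = √(2DS / (H(1 − d/p))) = √(2 × 167,700 × 648 / (10.1 × 0.8059)).
= √(217,339,200 / 8.1396) ≈ 5167.340.
Maximum inventory = Q*(1 − d/p) = 5167.340 × 0.8059 ≈ 4164.373.

I_max ≈ 4,164.4 panels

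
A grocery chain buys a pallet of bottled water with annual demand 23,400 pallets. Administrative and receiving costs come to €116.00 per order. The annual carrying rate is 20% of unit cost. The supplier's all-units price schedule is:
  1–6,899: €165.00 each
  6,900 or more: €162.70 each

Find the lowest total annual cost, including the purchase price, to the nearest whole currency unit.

Holding cost per unit per year at price C is H = 0.20·C.
Evaluate total cost at each tier's feasible EOQ or, if the EOQ is below the tier, at the tier's minimum quantity.
EOQ at €165.00 = 405.6 (feasible in tier 1): TC = 23,400×€165.00 + (23,400/405.6)×116 + (405.6/2)×0.20×€165.00 = €3,874,384.71.
EOQ at €162.70 = 408.5 < 6900, so use break Q=6900: TC = 23,400×€162.70 + (23,400/6900.0)×116 + (6900.0/2)×0.20×€162.70 = €3,919,836.39.
Lowest total cost among the candidates is at Q = 405.6.

TC* ≈ €3,874,385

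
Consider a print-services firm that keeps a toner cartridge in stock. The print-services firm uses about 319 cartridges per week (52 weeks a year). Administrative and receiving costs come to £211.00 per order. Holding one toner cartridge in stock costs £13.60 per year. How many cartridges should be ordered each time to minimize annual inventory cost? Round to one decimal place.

Annual demand D = 319 × 52 = 16,588.
EOQ = √(2DS / H) = √(2 × 16,588 × 211 / 13.6).
= √(7,000,136 / 13.6) = √514,715.8824 ≈ 717.437.

Q* ≈ 717.4 cartridges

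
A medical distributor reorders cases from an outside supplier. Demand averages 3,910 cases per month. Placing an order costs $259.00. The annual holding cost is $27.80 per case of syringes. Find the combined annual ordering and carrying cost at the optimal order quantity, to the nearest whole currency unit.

Annual demand D = 3,910 × 12 = 46,920.
The optimal lot size = √(2DS/H) = √(2 × 46,920 × 259 / 27.8) ≈ 935.02.
At Q*, ordering cost (D/Q*)S equals holding cost (Q*/2)H, each = √(DSH/2).
Minimum total = √(2DSH) = √(2 × 46,920 × 259 × 27.8) ≈ 25993.591.

TC* ≈ $25,994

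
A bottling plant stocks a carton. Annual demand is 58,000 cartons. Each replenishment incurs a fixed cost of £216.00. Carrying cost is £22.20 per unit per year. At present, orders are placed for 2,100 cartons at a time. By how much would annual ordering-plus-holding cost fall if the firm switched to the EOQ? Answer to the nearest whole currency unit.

EOQ = √(2DS/H) = √(2 × 58,000 × 216 / 22.2) ≈ 1062.38.
Cost at Q* = (D/Q*)S + (Q*/2)H = √(2DSH) ≈ £23,584.81.
Cost at Q = 2,100: (58,000/2,100)×216 + (2,100/2)×22.2 = £5,965.71 + £23,310.00 = £29,275.71.
Excess = £29,275.71 − £23,584.81 = £5,690.91.

Extra cost ≈ £5,691 per year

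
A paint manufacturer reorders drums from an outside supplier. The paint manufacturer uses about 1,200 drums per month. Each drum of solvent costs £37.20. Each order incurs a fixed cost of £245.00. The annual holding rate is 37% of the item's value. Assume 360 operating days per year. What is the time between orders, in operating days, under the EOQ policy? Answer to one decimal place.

T ≈ 17.9 days

Annual demand D = 1,200 × 12 = 14,400.
Holding cost H = 0.37 × £37.20 = £13.7640 per unit per year.
The optimal lot size = √(2DS/H) = √(2 × 14,400 × 245 / 13.764) ≈ 715.99.
Cycle time = Q*/D × 360 = 715.99 / 14,400 × 360 ≈ 17.900 days.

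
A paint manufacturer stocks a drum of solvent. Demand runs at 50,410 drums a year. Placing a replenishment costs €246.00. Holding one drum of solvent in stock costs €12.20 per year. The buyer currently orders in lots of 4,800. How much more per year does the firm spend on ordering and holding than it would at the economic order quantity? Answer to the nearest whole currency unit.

EOQ = √(2DS/H) = √(2 × 50,410 × 246 / 12.2) ≈ 1425.81.
Cost at Q* = (D/Q*)S + (Q*/2)H = √(2DSH) ≈ €17,394.86.
Cost at Q = 4,800: (50,410/4,800)×246 + (4,800/2)×12.2 = €2,583.51 + €29,280.00 = €31,863.51.
Excess = €31,863.51 − €17,394.86 = €14,468.66.

Extra cost ≈ €14,469 per year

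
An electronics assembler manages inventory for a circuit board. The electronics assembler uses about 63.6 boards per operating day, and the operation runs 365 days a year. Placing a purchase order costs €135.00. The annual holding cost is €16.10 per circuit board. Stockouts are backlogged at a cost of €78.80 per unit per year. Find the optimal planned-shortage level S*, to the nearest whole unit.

Annual demand D = 63.6 × 365 = 23,214.
With planned backorders, Q* = √(2DS/H) · √((H+B)/B).
√(2DS/H) = √(2 × 23,214 × 135 / 16.1) = 623.942.
√((H+B)/B) = √((16.1+78.8)/78.8) = 1.0974.
Q* ≈ 684.721.
S* = Q* · H/(H+B) = 684.721 × 16.1/94.9 ≈ 116.165.

S* ≈ 116 boards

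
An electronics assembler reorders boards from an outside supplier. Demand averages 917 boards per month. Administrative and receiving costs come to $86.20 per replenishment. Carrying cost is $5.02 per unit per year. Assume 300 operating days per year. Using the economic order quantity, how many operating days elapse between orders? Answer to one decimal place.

Annual demand D = 917 × 12 = 11,004.
The optimal lot size = √(2DS/H) = √(2 × 11,004 × 86.2 / 5.02) ≈ 614.74.
Cycle time = Q*/D × 300 = 614.74 / 11,004 × 300 ≈ 16.760 days.

T ≈ 16.8 days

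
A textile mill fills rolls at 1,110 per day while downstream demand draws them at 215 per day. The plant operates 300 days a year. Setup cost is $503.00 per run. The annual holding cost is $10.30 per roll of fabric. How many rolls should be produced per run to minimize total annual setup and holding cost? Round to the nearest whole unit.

Q* ≈ 2,795 rolls

Annual demand D = 215 × 300 = 64,500.
Production build-up factor (1 − d/p) = 1 − 215/1,110 = 0.8063.
Q* = √(2DS / (H(1 − d/p))) = √(2 × 64,500 × 503 / (10.3 × 0.8063)).
= √(64,887,000 / 8.305) ≈ 2795.183.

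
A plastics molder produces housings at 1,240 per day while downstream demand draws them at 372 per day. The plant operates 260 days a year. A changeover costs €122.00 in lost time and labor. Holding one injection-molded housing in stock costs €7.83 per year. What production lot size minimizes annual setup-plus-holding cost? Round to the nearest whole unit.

Annual demand D = 372 × 260 = 96,720.
Production build-up factor (1 − d/p) = 1 − 372/1,240 = 0.7000.
Q* = √(2DS / (H(1 − d/p))) = √(2 × 96,720 × 122 / (7.83 × 0.7000)).
= √(23,599,680 / 5.481) ≈ 2075.024.

Q* ≈ 2,075 housings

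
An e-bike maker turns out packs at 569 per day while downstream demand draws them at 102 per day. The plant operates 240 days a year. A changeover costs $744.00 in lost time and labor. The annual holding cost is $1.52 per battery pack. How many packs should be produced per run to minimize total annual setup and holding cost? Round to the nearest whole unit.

Annual demand D = 102 × 240 = 24,480.
Production build-up factor (1 − d/p) = 1 − 102/569 = 0.8207.
Q* = √(2DS / (H(1 − d/p))) = √(2 × 24,480 × 744 / (1.52 × 0.8207)).
= √(36,426,240 / 1.2475) ≈ 5403.598.

Q* ≈ 5,404 packs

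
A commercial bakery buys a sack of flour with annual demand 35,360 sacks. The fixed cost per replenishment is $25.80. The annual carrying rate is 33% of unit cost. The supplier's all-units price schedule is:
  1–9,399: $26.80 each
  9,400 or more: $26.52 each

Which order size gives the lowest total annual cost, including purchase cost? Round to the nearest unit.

Q* ≈ 454 sacks

Holding cost per unit per year at price C is H = 0.33·C.
Evaluate total cost at each tier's feasible EOQ or, if the EOQ is below the tier, at the tier's minimum quantity.
EOQ at $26.80 = 454.2 (feasible in tier 1): TC = 35,360×$26.80 + (35,360/454.2)×25.8 + (454.2/2)×0.33×$26.80 = $951,665.03.
EOQ at $26.52 = 456.6 < 9400, so use break Q=9400: TC = 35,360×$26.52 + (35,360/9400.0)×25.8 + (9400.0/2)×0.33×$26.52 = $978,976.77.
Lowest total cost is $951,665.03 at Q = 454.2.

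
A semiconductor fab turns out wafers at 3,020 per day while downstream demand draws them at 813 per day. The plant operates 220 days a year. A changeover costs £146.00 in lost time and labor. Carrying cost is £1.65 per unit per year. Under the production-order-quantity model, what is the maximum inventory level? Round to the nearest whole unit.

Annual demand D = 813 × 220 = 178,860.
Production build-up factor (1 − d/p) = 1 − 813/3,020 = 0.7308.
Q* = √(2DS / (H(1 − d/p))) = √(2 × 178,860 × 146 / (1.65 × 0.7308)).
= √(52,227,120 / 1.2058) ≈ 6581.250.
Maximum inventory = Q*(1 − d/p) = 6581.250 × 0.7308 ≈ 4809.542.

I_max ≈ 4,810 wafers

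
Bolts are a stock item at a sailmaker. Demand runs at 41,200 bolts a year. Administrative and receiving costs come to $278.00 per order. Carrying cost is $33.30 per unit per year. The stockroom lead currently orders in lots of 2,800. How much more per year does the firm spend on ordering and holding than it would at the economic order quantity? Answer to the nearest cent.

Extra cost ≈ $23,091.56 per year

EOQ = √(2DS/H) = √(2 × 41,200 × 278 / 33.3) ≈ 829.40.
Cost at Q* = (D/Q*)S + (Q*/2)H = √(2DSH) ≈ $27,619.01.
Cost at Q = 2,800: (41,200/2,800)×278 + (2,800/2)×33.3 = $4,090.57 + $46,620.00 = $50,710.57.
Excess = $50,710.57 − $27,619.01 = $23,091.56.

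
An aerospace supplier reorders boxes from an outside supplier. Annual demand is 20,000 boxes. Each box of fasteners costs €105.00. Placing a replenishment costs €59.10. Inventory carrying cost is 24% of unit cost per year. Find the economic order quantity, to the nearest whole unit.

Holding cost H = 0.24 × €105.00 = €25.2000 per unit per year.
EOQ = √(2DS / H) = √(2 × 20,000 × 59.1 / 25.2).
= √(2,364,000 / 25.2) = √93,809.5238 ≈ 306.283.

Q* ≈ 306 boxes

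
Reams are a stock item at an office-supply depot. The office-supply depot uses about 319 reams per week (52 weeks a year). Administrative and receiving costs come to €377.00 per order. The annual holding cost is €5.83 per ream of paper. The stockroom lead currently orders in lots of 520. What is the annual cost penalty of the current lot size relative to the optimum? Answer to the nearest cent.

Annual demand D = 319 × 52 = 16,588.
EOQ = √(2DS/H) = √(2 × 16,588 × 377 / 5.83) ≈ 1464.70.
Cost at Q* = (D/Q*)S + (Q*/2)H = √(2DSH) ≈ €8,539.20.
Cost at Q = 520: (16,588/520)×377 + (520/2)×5.83 = €12,026.30 + €1,515.80 = €13,542.10.
Excess = €13,542.10 − €8,539.20 = €5,002.90.

Extra cost ≈ €5,002.90 per year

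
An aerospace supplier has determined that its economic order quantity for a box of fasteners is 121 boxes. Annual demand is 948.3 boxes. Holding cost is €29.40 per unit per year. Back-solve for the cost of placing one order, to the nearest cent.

Invert the EOQ relation Q*² = 2DS/H.
From Q* = √(2DS/H): S = Q*²H / (2D) = 121² × 29.4 / (2 × 948.3) = 226.9563.

S ≈ €226.96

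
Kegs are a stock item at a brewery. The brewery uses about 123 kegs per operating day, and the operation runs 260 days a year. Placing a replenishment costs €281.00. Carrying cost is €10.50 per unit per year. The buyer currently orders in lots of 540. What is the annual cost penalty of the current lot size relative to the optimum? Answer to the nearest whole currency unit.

Annual demand D = 123 × 260 = 31,980.
EOQ = √(2DS/H) = √(2 × 31,980 × 281 / 10.5) ≈ 1308.32.
Cost at Q* = (D/Q*)S + (Q*/2)H = √(2DSH) ≈ €13,737.32.
Cost at Q = 540: (31,980/540)×281 + (540/2)×10.5 = €16,641.44 + €2,835.00 = €19,476.44.
Excess = €19,476.44 − €13,737.32 = €5,739.12.

Extra cost ≈ €5,739 per year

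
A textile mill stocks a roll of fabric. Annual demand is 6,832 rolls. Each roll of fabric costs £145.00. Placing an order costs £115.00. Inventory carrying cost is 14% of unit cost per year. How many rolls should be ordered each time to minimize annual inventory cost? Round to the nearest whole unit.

Holding cost H = 0.14 × £145.00 = £20.3000 per unit per year.
EOQ = √(2DS / H) = √(2 × 6,832 × 115 / 20.3).
= √(1,571,360 / 20.3) = √77,406.8966 ≈ 278.221.

Q* ≈ 278 rolls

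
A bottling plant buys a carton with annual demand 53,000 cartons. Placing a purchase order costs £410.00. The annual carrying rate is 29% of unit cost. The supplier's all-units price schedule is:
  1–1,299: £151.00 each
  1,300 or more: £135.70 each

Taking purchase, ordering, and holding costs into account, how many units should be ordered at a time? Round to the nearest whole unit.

Holding cost per unit per year at price C is H = 0.29·C.
For each price level, check whether its EOQ is feasible; otherwise the best quantity at that price is the breakpoint.
EOQ at £151.00 = 996.2 (feasible in tier 1): TC = 53,000×£151.00 + (53,000/996.2)×410 + (996.2/2)×0.29×£151.00 = £8,046,624.69.
EOQ at £135.70 = 1050.9 < 1300, so use break Q=1300: TC = 53,000×£135.70 + (53,000/1300.0)×410 + (1300.0/2)×0.29×£135.70 = £7,234,394.83.
Lowest total cost is £7,234,394.83 at Q = 1300.0.

Q* ≈ 1,300 cartons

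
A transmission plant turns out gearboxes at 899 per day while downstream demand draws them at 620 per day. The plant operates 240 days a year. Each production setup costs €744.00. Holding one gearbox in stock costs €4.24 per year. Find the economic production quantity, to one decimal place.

Annual demand D = 620 × 240 = 148,800.
Production build-up factor (1 − d/p) = 1 − 620/899 = 0.3103.
Q* = √(2DS / (H(1 − d/p))) = √(2 × 148,800 × 744 / (4.24 × 0.3103)).
= √(221,414,400 / 1.3159) ≈ 12971.725.

Q* ≈ 12,971.7 gearboxes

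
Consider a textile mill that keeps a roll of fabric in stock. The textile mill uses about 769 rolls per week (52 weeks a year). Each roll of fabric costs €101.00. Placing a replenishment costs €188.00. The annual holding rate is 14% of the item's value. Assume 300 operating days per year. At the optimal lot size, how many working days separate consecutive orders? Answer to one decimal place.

T ≈ 7.7 days

Annual demand D = 769 × 52 = 39,988.
Holding cost H = 0.14 × €101.00 = €14.1400 per unit per year.
Q* = √(2DS/H) = √(2 × 39,988 × 188 / 14.14) ≈ 1031.18.
Cycle time = Q*/D × 300 = 1031.18 / 39,988 × 300 ≈ 7.736 days.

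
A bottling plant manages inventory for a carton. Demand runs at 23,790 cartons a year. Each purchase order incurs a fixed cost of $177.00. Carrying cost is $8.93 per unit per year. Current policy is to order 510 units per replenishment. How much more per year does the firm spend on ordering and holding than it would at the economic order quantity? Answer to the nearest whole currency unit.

EOQ = √(2DS/H) = √(2 × 23,790 × 177 / 8.93) ≈ 971.12.
Cost at Q* = (D/Q*)S + (Q*/2)H = √(2DSH) ≈ $8,672.11.
Cost at Q = 510: (23,790/510)×177 + (510/2)×8.93 = $8,256.53 + $2,277.15 = $10,533.68.
Excess = $10,533.68 − $8,672.11 = $1,861.57.

Extra cost ≈ $1,862 per year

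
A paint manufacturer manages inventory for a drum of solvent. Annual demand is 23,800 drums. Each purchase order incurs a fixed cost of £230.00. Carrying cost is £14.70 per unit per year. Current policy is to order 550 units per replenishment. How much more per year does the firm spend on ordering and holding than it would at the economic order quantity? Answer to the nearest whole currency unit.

EOQ = √(2DS/H) = √(2 × 23,800 × 230 / 14.7) ≈ 863.00.
Cost at Q* = (D/Q*)S + (Q*/2)H = √(2DSH) ≈ £12,686.04.
Cost at Q = 550: (23,800/550)×230 + (550/2)×14.7 = £9,952.73 + £4,042.50 = £13,995.23.
Excess = £13,995.23 − £12,686.04 = £1,309.19.

Extra cost ≈ £1,309 per year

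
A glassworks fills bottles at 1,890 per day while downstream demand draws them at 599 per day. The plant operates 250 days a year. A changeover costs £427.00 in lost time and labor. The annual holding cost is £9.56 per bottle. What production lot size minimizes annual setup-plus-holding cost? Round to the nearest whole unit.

Q* ≈ 4,425 bottles

Annual demand D = 599 × 250 = 149,750.
Production build-up factor (1 − d/p) = 1 − 599/1,890 = 0.6831.
Q* = √(2DS / (H(1 − d/p))) = √(2 × 149,750 × 427 / (9.56 × 0.6831)).
= √(127,886,500 / 6.5301) ≈ 4425.386.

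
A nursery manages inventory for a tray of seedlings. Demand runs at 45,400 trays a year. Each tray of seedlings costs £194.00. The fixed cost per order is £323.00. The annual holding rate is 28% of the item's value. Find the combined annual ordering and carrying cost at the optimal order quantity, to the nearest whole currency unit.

TC* ≈ £39,914

Holding cost H = 0.28 × £194.00 = £54.3200 per unit per year.
The optimal lot size = √(2DS/H) = √(2 × 45,400 × 323 / 54.32) ≈ 734.79.
At Q*, ordering cost (D/Q*)S equals holding cost (Q*/2)H, each = √(DSH/2).
Minimum total = √(2DSH) = √(2 × 45,400 × 323 × 54.32) ≈ 39913.891.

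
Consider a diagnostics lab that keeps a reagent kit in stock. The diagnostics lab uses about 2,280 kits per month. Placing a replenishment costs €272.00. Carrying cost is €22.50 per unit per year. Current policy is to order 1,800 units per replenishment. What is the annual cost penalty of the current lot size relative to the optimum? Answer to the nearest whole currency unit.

Extra cost ≈ €6,084 per year

Annual demand D = 2,280 × 12 = 27,360.
EOQ = √(2DS/H) = √(2 × 27,360 × 272 / 22.5) ≈ 813.33.
Cost at Q* = (D/Q*)S + (Q*/2)H = √(2DSH) ≈ €18,299.90.
Cost at Q = 1,800: (27,360/1,800)×272 + (1,800/2)×22.5 = €4,134.40 + €20,250.00 = €24,384.40.
Excess = €24,384.40 − €18,299.90 = €6,084.50.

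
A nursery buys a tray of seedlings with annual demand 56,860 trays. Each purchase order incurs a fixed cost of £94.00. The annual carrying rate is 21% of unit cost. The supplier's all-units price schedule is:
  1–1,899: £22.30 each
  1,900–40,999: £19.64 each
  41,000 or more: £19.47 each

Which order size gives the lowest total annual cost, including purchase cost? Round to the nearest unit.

Holding cost per unit per year at price C is H = 0.21·C.
Candidates are each tier's EOQ (if it falls in that tier) and each price-break quantity.
EOQ at £22.30 = 1510.8 (feasible in tier 1): TC = 56,860×£22.30 + (56,860/1510.8)×94 + (1510.8/2)×0.21×£22.30 = £1,275,053.29.
EOQ at £19.64 = 1609.9 < 1900, so use break Q=1900: TC = 56,860×£19.64 + (56,860/1900.0)×94 + (1900.0/2)×0.21×£19.64 = £1,123,461.65.
EOQ at £19.47 = 1616.9 < 41000, so use break Q=41000: TC = 56,860×£19.47 + (56,860/41000.0)×94 + (41000.0/2)×0.21×£19.47 = £1,191,012.91.
Lowest total cost is £1,123,461.65 at Q = 1900.0.

Q* ≈ 1,900 trays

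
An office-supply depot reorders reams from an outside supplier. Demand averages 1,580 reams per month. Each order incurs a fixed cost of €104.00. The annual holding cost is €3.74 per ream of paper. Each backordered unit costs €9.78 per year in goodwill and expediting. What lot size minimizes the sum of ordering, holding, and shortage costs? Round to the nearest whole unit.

Annual demand D = 1,580 × 12 = 18,960.
With planned backorders, Q* = √(2DS/H) · √((H+B)/B).
√(2DS/H) = √(2 × 18,960 × 104 / 3.74) = 1026.869.
√((H+B)/B) = √((3.74+9.78)/9.78) = 1.1758.
Q* ≈ 1207.352.

Q* ≈ 1,207 reams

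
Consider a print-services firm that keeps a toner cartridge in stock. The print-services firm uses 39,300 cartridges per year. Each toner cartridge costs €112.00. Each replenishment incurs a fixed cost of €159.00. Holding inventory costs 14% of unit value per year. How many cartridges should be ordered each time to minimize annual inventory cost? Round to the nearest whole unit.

Q* ≈ 893 cartridges

Holding cost H = 0.14 × €112.00 = €15.6800 per unit per year.
EOQ = √(2DS / H) = √(2 × 39,300 × 159 / 15.68).
= √(12,497,400 / 15.68) = √797,028.0612 ≈ 892.764.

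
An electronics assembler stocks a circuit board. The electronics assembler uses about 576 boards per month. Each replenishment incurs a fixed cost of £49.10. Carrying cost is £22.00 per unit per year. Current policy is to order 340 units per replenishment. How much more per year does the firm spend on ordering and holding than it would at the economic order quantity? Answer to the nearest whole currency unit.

Annual demand D = 576 × 12 = 6,912.
EOQ = √(2DS/H) = √(2 × 6,912 × 49.1 / 22) ≈ 175.65.
Cost at Q* = (D/Q*)S + (Q*/2)H = √(2DSH) ≈ £3,864.28.
Cost at Q = 340: (6,912/340)×49.1 + (340/2)×22 = £998.17 + £3,740.00 = £4,738.17.
Excess = £4,738.17 − £3,864.28 = £873.89.

Extra cost ≈ £874 per year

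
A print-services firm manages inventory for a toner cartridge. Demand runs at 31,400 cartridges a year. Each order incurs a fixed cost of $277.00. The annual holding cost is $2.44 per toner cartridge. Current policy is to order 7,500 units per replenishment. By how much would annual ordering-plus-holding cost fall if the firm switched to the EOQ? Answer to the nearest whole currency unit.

Extra cost ≈ $3,795 per year

EOQ = √(2DS/H) = √(2 × 31,400 × 277 / 2.44) ≈ 2670.08.
Cost at Q* = (D/Q*)S + (Q*/2)H = √(2DSH) ≈ $6,515.00.
Cost at Q = 7,500: (31,400/7,500)×277 + (7,500/2)×2.44 = $1,159.71 + $9,150.00 = $10,309.71.
Excess = $10,309.71 − $6,515.00 = $3,794.70.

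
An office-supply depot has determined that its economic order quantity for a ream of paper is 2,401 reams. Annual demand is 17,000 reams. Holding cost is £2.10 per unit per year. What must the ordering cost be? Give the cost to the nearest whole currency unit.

The basic EOQ model gives Q* = √(2DS/H); rearrange for the unknown.
From Q* = √(2DS/H): S = Q*²H / (2D) = 2,401² × 2.1 / (2 × 17,000) = 356.0612.

S ≈ £356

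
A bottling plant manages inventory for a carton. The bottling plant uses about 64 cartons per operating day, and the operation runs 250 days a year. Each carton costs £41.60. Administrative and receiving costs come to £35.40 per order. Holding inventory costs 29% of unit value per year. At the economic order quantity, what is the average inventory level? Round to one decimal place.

Average inventory ≈ 153.2 cartons

Annual demand D = 64 × 250 = 16,000.
Holding cost H = 0.29 × £41.60 = £12.0640 per unit per year.
EOQ = √(2DS/H) = √(2 × 16,000 × 35.4 / 12.064) ≈ 306.43.
Average inventory = Q*/2 ≈ 306.43 / 2 = 153.215.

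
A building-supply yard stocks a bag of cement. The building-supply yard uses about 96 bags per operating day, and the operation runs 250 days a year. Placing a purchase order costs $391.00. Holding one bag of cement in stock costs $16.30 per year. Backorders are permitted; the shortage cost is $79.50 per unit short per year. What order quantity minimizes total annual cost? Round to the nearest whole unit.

Q* ≈ 1,178 bags

Annual demand D = 96 × 250 = 24,000.
With planned backorders, Q* = √(2DS/H) · √((H+B)/B).
√(2DS/H) = √(2 × 24,000 × 391 / 16.3) = 1073.038.
√((H+B)/B) = √((16.3+79.5)/79.5) = 1.0977.
Q* ≈ 1177.916.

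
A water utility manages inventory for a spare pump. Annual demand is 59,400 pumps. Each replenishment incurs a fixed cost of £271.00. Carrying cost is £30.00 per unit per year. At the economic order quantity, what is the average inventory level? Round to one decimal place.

EOQ = √(2DS/H) = √(2 × 59,400 × 271 / 30) ≈ 1035.93.
Average inventory = Q*/2 ≈ 1035.93 / 2 = 517.967.

Average inventory ≈ 518.0 pumps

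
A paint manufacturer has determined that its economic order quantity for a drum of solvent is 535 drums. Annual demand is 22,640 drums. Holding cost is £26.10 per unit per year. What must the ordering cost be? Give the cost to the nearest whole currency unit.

Squaring Q* = √(2DS/H) gives Q*² = 2DS/H.
From Q* = √(2DS/H): S = Q*²H / (2D) = 535² × 26.1 / (2 × 22,640) = 164.9839.

S ≈ £165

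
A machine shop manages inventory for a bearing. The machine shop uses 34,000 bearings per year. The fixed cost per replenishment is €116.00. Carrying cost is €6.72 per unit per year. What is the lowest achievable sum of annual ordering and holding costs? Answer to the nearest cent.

TC* ≈ €7,280.62

The optimal lot size = √(2DS/H) = √(2 × 34,000 × 116 / 6.72) ≈ 1083.42.
At the optimum the two cost components are equal, so total cost = 2·(Q*/2)H = Q*·H.
Minimum total = √(2DSH) = √(2 × 34,000 × 116 × 6.72) ≈ 7280.615.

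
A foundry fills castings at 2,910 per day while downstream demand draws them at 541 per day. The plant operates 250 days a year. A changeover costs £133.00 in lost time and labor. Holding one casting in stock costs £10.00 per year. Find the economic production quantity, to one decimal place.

Q* ≈ 2,102.2 castings

Annual demand D = 541 × 250 = 135,250.
Production build-up factor (1 − d/p) = 1 − 541/2,910 = 0.8141.
Q* = √(2DS / (H(1 − d/p))) = √(2 × 135,250 × 133 / (10 × 0.8141)).
= √(35,976,500 / 8.1409) ≈ 2102.197.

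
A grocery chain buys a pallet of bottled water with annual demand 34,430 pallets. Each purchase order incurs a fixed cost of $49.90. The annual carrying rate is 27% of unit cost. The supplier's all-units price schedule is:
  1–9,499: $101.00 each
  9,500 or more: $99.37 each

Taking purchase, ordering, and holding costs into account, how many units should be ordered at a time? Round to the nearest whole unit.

Holding cost per unit per year at price C is H = 0.27·C.
Evaluate total cost at each tier's feasible EOQ or, if the EOQ is below the tier, at the tier's minimum quantity.
EOQ at $101.00 = 355.0 (feasible in tier 1): TC = 34,430×$101.00 + (34,430/355.0)×49.9 + (355.0/2)×0.27×$101.00 = $3,487,110.02.
EOQ at $99.37 = 357.9 < 9500, so use break Q=9500: TC = 34,430×$99.37 + (34,430/9500.0)×49.9 + (9500.0/2)×0.27×$99.37 = $3,548,931.97.
Lowest total cost is $3,487,110.02 at Q = 355.0.

Q* ≈ 355 pallets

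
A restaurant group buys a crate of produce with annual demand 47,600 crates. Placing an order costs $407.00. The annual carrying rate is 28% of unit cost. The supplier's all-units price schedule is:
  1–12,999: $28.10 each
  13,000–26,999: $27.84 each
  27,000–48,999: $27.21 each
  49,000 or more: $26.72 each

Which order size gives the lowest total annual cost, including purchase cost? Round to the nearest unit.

Holding cost per unit per year at price C is H = 0.28·C.
For each price level, check whether its EOQ is feasible; otherwise the best quantity at that price is the breakpoint.
EOQ at $28.10 = 2219.1 (feasible in tier 1): TC = 47,600×$28.10 + (47,600/2219.1)×407 + (2219.1/2)×0.28×$28.10 = $1,355,020.15.
EOQ at $27.84 = 2229.5 < 13000, so use break Q=13000: TC = 47,600×$27.84 + (47,600/13000.0)×407 + (13000.0/2)×0.28×$27.84 = $1,377,343.05.
EOQ at $27.21 = 2255.1 < 27000, so use break Q=27000: TC = 47,600×$27.21 + (47,600/27000.0)×407 + (27000.0/2)×0.28×$27.21 = $1,398,767.33.
EOQ at $26.72 = 2275.7 < 49000, so use break Q=49000: TC = 47,600×$26.72 + (47,600/49000.0)×407 + (49000.0/2)×0.28×$26.72 = $1,455,566.57.
Lowest total cost is $1,355,020.15 at Q = 2219.1.

Q* ≈ 2,219 crates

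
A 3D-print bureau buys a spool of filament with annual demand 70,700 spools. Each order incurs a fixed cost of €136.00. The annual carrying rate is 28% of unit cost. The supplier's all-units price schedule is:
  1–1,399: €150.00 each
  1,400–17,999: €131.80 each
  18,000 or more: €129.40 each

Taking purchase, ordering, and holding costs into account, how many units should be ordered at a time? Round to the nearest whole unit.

Holding cost per unit per year at price C is H = 0.28·C.
For each price level, check whether its EOQ is feasible; otherwise the best quantity at that price is the breakpoint.
EOQ at €150.00 = 676.7 (feasible in tier 1): TC = 70,700×€150.00 + (70,700/676.7)×136 + (676.7/2)×0.28×€150.00 = €10,633,419.66.
EOQ at €131.80 = 721.9 < 1400, so use break Q=1400: TC = 70,700×€131.80 + (70,700/1400.0)×136 + (1400.0/2)×0.28×€131.80 = €9,350,960.80.
EOQ at €129.40 = 728.5 < 18000, so use break Q=18000: TC = 70,700×€129.40 + (70,700/18000.0)×136 + (18000.0/2)×0.28×€129.40 = €9,475,202.18.
Lowest total cost is €9,350,960.80 at Q = 1400.0.

Q* ≈ 1,400 spools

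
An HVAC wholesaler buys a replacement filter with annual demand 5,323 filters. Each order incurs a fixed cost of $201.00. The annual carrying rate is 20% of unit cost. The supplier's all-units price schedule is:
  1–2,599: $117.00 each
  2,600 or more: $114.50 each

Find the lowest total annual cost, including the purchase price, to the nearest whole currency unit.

TC* ≈ $629,867

Holding cost per unit per year at price C is H = 0.20·C.
Evaluate total cost at each tier's feasible EOQ or, if the EOQ is below the tier, at the tier's minimum quantity.
EOQ at $117.00 = 302.4 (feasible in tier 1): TC = 5,323×$117.00 + (5,323/302.4)×201 + (302.4/2)×0.20×$117.00 = $629,867.19.
EOQ at $114.50 = 305.7 < 2600, so use break Q=2600: TC = 5,323×$114.50 + (5,323/2600.0)×201 + (2600.0/2)×0.20×$114.50 = $639,665.01.
Lowest total cost among the candidates is at Q = 302.4.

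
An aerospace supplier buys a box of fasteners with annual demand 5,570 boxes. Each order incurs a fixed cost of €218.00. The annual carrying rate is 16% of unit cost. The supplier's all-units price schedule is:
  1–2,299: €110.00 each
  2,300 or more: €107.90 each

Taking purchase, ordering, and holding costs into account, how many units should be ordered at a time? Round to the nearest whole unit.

Q* ≈ 371 boxes

Holding cost per unit per year at price C is H = 0.16·C.
Candidates are each tier's EOQ (if it falls in that tier) and each price-break quantity.
EOQ at €110.00 = 371.5 (feasible in tier 1): TC = 5,570×€110.00 + (5,570/371.5)×218 + (371.5/2)×0.16×€110.00 = €619,237.73.
EOQ at €107.90 = 375.1 < 2300, so use break Q=2300: TC = 5,570×€107.90 + (5,570/2300.0)×218 + (2300.0/2)×0.16×€107.90 = €621,384.54.
Lowest total cost is €619,237.73 at Q = 371.5.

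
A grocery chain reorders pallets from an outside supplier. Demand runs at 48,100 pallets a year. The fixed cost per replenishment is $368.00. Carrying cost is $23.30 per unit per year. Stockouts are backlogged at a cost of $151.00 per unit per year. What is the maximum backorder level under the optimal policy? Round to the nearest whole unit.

With planned backorders, Q* = √(2DS/H) · √((H+B)/B).
√(2DS/H) = √(2 × 48,100 × 368 / 23.3) = 1232.632.
√((H+B)/B) = √((23.3+151)/151) = 1.0744.
Q* ≈ 1324.322.
S* = Q* · H/(H+B) = 1324.322 × 23.3/174.3 ≈ 177.032.

S* ≈ 177 pallets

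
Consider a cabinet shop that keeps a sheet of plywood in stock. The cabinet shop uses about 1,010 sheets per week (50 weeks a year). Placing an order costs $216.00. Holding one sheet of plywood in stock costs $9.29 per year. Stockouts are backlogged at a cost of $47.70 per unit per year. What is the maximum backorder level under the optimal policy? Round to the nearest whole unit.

Annual demand D = 1,010 × 50 = 50,500.
With planned backorders, Q* = √(2DS/H) · √((H+B)/B).
√(2DS/H) = √(2 × 50,500 × 216 / 9.29) = 1532.427.
√((H+B)/B) = √((9.29+47.7)/47.7) = 1.0931.
Q* ≈ 1675.019.
S* = Q* · H/(H+B) = 1675.019 × 9.29/56.99 ≈ 273.047.

S* ≈ 273 sheets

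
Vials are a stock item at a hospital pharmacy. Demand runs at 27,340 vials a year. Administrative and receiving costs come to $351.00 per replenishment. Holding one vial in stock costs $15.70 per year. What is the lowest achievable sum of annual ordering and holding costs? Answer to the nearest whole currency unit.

EOQ = √(2DS/H) = √(2 × 27,340 × 351 / 15.7) ≈ 1105.65.
At the optimum the two cost components are equal, so total cost = 2·(Q*/2)H = Q*·H.
Minimum total = √(2DSH) = √(2 × 27,340 × 351 × 15.7) ≈ 17358.718.

TC* ≈ $17,359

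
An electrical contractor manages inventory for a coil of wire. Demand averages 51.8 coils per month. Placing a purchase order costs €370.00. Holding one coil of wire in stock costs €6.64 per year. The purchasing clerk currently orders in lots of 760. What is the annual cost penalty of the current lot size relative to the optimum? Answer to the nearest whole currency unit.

Extra cost ≈ €1,078 per year

Annual demand D = 51.8 × 12 = 621.6.
EOQ = √(2DS/H) = √(2 × 621.6 × 370 / 6.64) ≈ 263.20.
Cost at Q* = (D/Q*)S + (Q*/2)H = √(2DSH) ≈ €1,747.65.
Cost at Q = 760: (621.6/760)×370 + (760/2)×6.64 = €302.62 + €2,523.20 = €2,825.82.
Excess = €2,825.82 − €1,747.65 = €1,078.17.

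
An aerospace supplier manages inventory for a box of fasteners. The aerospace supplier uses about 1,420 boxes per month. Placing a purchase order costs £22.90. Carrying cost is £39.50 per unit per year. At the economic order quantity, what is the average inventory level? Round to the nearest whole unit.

Annual demand D = 1,420 × 12 = 17,040.
The optimal lot size = √(2DS/H) = √(2 × 17,040 × 22.9 / 39.5) ≈ 140.56.
Average inventory = Q*/2 ≈ 140.56 / 2 = 70.281.

Average inventory ≈ 70 boxes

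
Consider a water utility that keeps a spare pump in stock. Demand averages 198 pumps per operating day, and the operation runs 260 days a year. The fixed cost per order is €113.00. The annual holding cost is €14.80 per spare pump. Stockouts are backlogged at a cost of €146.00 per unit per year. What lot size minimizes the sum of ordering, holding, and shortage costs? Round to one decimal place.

Q* ≈ 930.5 pumps

Annual demand D = 198 × 260 = 51,480.
With planned backorders, Q* = √(2DS/H) · √((H+B)/B).
√(2DS/H) = √(2 × 51,480 × 113 / 14.8) = 886.630.
√((H+B)/B) = √((14.8+146)/146) = 1.0495.
Q* ≈ 930.485.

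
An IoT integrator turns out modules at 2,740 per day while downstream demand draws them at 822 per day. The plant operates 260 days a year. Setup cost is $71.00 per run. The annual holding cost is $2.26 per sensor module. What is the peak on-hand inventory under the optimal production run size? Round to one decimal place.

Annual demand D = 822 × 260 = 213,720.
Production build-up factor (1 − d/p) = 1 − 822/2,740 = 0.7000.
Q* = √(2DS / (H(1 − d/p))) = √(2 × 213,720 × 71 / (2.26 × 0.7000)).
= √(30,348,240 / 1.582) ≈ 4379.893.
Maximum inventory = Q*(1 − d/p) = 4379.893 × 0.7000 ≈ 3065.925.

I_max ≈ 3,065.9 modules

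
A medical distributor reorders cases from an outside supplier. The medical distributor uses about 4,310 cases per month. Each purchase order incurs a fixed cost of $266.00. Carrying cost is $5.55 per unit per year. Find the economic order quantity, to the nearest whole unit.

Q* ≈ 2,227 cases

Annual demand D = 4,310 × 12 = 51,720.
EOQ = √(2DS / H) = √(2 × 51,720 × 266 / 5.55).
= √(27,515,040 / 5.55) = √4,957,664.8649 ≈ 2226.581.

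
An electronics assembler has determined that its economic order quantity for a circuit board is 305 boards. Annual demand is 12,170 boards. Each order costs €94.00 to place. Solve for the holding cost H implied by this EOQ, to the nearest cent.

The basic EOQ model gives Q* = √(2DS/H); rearrange for the unknown.
From Q* = √(2DS/H): H = 2DS / Q*² = 2 × 12,170 × 94 / 305² = 24.5951.

H ≈ €24.60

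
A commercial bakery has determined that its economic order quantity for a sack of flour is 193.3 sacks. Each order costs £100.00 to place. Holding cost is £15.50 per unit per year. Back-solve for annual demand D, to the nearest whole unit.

Invert the EOQ relation Q*² = 2DS/H.
From Q* = √(2DS/H): D = Q*²H / (2S) = 193.3² × 15.5 / (2 × 100) = 2895.779.

D ≈ 2,896 sacks per year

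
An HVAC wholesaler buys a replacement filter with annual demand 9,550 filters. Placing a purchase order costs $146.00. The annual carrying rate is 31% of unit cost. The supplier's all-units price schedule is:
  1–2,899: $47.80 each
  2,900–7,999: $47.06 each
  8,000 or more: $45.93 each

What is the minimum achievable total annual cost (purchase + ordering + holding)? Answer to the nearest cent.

TC* ≈ $462,918.18

Holding cost per unit per year at price C is H = 0.31·C.
Evaluate total cost at each tier's feasible EOQ or, if the EOQ is below the tier, at the tier's minimum quantity.
EOQ at $47.80 = 433.8 (feasible in tier 1): TC = 9,550×$47.80 + (9,550/433.8)×146 + (433.8/2)×0.31×$47.80 = $462,918.18.
EOQ at $47.06 = 437.2 < 2900, so use break Q=2900: TC = 9,550×$47.06 + (9,550/2900.0)×146 + (2900.0/2)×0.31×$47.06 = $471,057.26.
EOQ at $45.93 = 442.6 < 8000, so use break Q=8000: TC = 9,550×$45.93 + (9,550/8000.0)×146 + (8000.0/2)×0.31×$45.93 = $495,758.99.
Lowest total cost among the candidates is at Q = 433.8.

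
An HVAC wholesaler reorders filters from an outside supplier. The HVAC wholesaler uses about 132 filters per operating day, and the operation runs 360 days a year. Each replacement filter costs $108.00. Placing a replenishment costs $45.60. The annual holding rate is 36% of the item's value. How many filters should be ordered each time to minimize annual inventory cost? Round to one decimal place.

Annual demand D = 132 × 360 = 47,520.
Holding cost H = 0.36 × $108.00 = $38.8800 per unit per year.
EOQ = √(2DS / H) = √(2 × 47,520 × 45.6 / 38.88).
= √(4,333,824 / 38.88) = √111,466.6667 ≈ 333.866.

Q* ≈ 333.9 filters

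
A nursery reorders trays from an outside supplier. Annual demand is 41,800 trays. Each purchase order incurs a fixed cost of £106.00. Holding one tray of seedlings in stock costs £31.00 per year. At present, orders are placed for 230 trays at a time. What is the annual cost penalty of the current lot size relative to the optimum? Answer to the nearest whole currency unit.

EOQ = √(2DS/H) = √(2 × 41,800 × 106 / 31) ≈ 534.66.
Cost at Q* = (D/Q*)S + (Q*/2)H = √(2DSH) ≈ £16,574.37.
Cost at Q = 230: (41,800/230)×106 + (230/2)×31 = £19,264.35 + £3,565.00 = £22,829.35.
Excess = £22,829.35 − £16,574.37 = £6,254.98.

Extra cost ≈ £6,255 per year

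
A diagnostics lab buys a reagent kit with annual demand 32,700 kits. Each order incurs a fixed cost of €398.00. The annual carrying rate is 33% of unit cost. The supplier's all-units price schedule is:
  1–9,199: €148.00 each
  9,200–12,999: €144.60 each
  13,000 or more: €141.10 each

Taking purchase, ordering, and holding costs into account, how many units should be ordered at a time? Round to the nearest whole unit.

Holding cost per unit per year at price C is H = 0.33·C.
Candidates are each tier's EOQ (if it falls in that tier) and each price-break quantity.
EOQ at €148.00 = 730.0 (feasible in tier 1): TC = 32,700×€148.00 + (32,700/730.0)×398 + (730.0/2)×0.33×€148.00 = €4,875,254.82.
EOQ at €144.60 = 738.6 < 9200, so use break Q=9200: TC = 32,700×€144.60 + (32,700/9200.0)×398 + (9200.0/2)×0.33×€144.60 = €4,949,337.43.
EOQ at €141.10 = 747.7 < 13000, so use break Q=13000: TC = 32,700×€141.10 + (32,700/13000.0)×398 + (13000.0/2)×0.33×€141.10 = €4,917,630.62.
Lowest total cost is €4,875,254.82 at Q = 730.0.

Q* ≈ 730 kits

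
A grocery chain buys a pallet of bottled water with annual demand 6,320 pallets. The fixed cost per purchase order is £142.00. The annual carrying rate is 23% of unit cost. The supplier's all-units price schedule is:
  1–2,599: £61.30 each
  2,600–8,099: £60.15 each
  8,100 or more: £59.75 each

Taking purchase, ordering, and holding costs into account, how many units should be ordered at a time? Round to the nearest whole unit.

Q* ≈ 357 pallets

Holding cost per unit per year at price C is H = 0.23·C.
Evaluate total cost at each tier's feasible EOQ or, if the EOQ is below the tier, at the tier's minimum quantity.
EOQ at £61.30 = 356.8 (feasible in tier 1): TC = 6,320×£61.30 + (6,320/356.8)×142 + (356.8/2)×0.23×£61.30 = £392,446.51.
EOQ at £60.15 = 360.2 < 2600, so use break Q=2600: TC = 6,320×£60.15 + (6,320/2600.0)×142 + (2600.0/2)×0.23×£60.15 = £398,478.02.
EOQ at £59.75 = 361.4 < 8100, so use break Q=8100: TC = 6,320×£59.75 + (6,320/8100.0)×142 + (8100.0/2)×0.23×£59.75 = £433,387.92.
Lowest total cost is £392,446.51 at Q = 356.8.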